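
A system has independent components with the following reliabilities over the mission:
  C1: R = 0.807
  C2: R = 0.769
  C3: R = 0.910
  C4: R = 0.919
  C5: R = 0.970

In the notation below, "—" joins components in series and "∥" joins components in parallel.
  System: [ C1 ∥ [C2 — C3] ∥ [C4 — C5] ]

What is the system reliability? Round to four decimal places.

Series (C2 and C3): 0.769000 × 0.910000 = 0.699790
Series (C4 and C5): 0.919000 × 0.970000 = 0.891430
Parallel (C1, [0.699790], and [0.891430]): 1 − (1 − 0.807000)(1 − 0.699790)(1 − 0.891430) = 0.9937

0.9937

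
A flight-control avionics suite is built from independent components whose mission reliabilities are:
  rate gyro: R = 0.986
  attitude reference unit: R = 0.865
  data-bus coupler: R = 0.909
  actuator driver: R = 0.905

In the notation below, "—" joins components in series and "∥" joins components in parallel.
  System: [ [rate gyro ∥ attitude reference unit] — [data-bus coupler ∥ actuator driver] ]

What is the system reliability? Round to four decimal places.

Parallel (rate gyro and attitude reference unit): 1 − (1 − 0.986000)(1 − 0.865000) = 0.998110
Parallel (data-bus coupler and actuator driver): 1 − (1 − 0.909000)(1 − 0.905000) = 0.991355
Series ([0.998110] and [0.991355]): 0.998110 × 0.991355 = 0.9895

0.9895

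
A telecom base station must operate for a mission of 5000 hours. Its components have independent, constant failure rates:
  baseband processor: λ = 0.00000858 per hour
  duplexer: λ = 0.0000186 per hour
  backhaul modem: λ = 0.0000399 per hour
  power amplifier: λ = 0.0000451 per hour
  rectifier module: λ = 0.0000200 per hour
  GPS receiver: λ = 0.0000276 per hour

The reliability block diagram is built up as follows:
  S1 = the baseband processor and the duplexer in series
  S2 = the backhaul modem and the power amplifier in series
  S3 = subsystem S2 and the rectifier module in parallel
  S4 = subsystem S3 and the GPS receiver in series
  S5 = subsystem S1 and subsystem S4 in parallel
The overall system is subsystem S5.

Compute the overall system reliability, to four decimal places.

0.9800

R(baseband processor) = exp(−0.00000858 × 5000) = 0.958007
R(duplexer) = exp(−0.0000186 × 5000) = 0.911194
R(backhaul modem) = exp(−0.0000399 × 5000) = 0.819140
R(power amplifier) = exp(−0.0000451 × 5000) = 0.798117
R(rectifier module) = exp(−0.0000200 × 5000) = 0.904837
R(GPS receiver) = exp(−0.0000276 × 5000) = 0.871099
Series (baseband processor and duplexer): 0.958007 × 0.911194 = 0.872930
Series (backhaul modem and power amplifier): 0.819140 × 0.798117 = 0.653770
Parallel ([0.653770] and rectifier module): 1 − (1 − 0.653770)(1 − 0.904837) = 0.967052
Series ([0.967052] and GPS receiver): 0.967052 × 0.871099 = 0.842398
Parallel ([0.872930] and [0.842398]): 1 − (1 − 0.872930)(1 − 0.842398) = 0.9800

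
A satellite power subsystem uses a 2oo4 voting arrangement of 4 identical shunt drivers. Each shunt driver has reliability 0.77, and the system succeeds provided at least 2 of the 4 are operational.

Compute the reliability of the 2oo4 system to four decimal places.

0.9597

R = Σ_{i=2}^{4} C(4,i) p^i (1−p)^{4−i} with p = 0.77
C(4,2)·0.77^2·0.23^2 = 0.188186
C(4,3)·0.77^3·0.23^1 = 0.420010
C(4,4)·0.77^4·0.23^0 = 0.351530
Sum = 0.9597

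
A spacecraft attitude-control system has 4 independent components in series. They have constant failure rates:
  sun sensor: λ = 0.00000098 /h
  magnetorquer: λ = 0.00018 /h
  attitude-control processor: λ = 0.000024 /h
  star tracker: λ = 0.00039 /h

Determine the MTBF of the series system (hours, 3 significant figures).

1680

Series of exponential components: λ_sys = Σ λ_i
λ_sys = 0.00000098 + 0.00018 + 0.000024 + 0.00039 = 5.9498e-04 /h
MTBF = 1 / λ_sys = 1680 h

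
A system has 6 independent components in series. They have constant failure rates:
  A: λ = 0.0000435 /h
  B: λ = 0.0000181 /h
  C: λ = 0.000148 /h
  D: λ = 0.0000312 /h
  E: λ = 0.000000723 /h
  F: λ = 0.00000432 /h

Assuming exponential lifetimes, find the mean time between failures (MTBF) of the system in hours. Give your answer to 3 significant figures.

4070

Series of exponential components: λ_sys = Σ λ_i
λ_sys = 0.0000435 + 0.0000181 + 0.000148 + 0.0000312 + 0.000000723 + 0.00000432 = 2.4584e-04 /h
MTBF = 1 / λ_sys = 4070 h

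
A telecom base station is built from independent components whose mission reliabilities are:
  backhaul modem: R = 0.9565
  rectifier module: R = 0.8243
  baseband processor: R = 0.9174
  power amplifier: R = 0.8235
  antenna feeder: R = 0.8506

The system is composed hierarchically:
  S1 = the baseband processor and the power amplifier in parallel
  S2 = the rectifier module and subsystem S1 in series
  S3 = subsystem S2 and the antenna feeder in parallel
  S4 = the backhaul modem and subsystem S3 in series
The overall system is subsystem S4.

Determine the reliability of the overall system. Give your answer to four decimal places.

0.9297

Parallel (baseband processor and power amplifier): 1 − (1 − 0.917400)(1 − 0.823500) = 0.985421
Series (rectifier module and [0.985421]): 0.824300 × 0.985421 = 0.812283
Parallel ([0.812283] and antenna feeder): 1 − (1 − 0.812283)(1 − 0.850600) = 0.971955
Series (backhaul modem and [0.971955]): 0.956500 × 0.971955 = 0.9297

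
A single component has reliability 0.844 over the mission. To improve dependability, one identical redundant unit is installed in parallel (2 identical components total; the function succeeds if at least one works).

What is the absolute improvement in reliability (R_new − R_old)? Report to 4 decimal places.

R_before = 0.844
R_after = 1 − (1 − 0.844)^2 = 0.9757
ΔR = 0.9757 − 0.844 = 0.1317

0.1317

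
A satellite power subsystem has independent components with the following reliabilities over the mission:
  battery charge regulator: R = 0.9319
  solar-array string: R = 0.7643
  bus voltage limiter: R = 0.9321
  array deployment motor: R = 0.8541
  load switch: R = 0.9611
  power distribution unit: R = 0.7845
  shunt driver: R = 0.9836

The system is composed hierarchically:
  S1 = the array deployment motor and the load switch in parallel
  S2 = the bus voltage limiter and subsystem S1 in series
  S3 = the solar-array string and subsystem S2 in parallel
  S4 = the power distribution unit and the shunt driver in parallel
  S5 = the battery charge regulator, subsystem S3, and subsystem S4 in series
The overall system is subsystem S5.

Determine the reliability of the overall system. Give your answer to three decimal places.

0.913

Parallel (array deployment motor and load switch): 1 − (1 − 0.85410)(1 − 0.96110) = 0.99432
Series (bus voltage limiter and [0.99432]): 0.93210 × 0.99432 = 0.92681
Parallel (solar-array string and [0.92681]): 1 − (1 − 0.76430)(1 − 0.92681) = 0.98275
Parallel (power distribution unit and shunt driver): 1 − (1 − 0.78450)(1 − 0.98360) = 0.99647
Series (battery charge regulator, [0.98275], and [0.99647]): 0.93190 × 0.98275 × 0.99647 = 0.913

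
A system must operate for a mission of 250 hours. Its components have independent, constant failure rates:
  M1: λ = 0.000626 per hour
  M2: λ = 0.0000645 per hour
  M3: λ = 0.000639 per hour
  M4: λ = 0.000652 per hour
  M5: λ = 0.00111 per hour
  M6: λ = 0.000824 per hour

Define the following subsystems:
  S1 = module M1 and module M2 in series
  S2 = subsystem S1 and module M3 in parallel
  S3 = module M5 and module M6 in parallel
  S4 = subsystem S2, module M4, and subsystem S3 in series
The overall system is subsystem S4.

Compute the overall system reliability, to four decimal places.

0.7923

R(M1) = exp(−0.000626 × 250) = 0.855132
R(M2) = exp(−0.0000645 × 250) = 0.984004
R(M3) = exp(−0.000639 × 250) = 0.852357
R(M4) = exp(−0.000652 × 250) = 0.849591
R(M5) = exp(−0.00111 × 250) = 0.757676
R(M6) = exp(−0.000824 × 250) = 0.813833
Series (M1 and M2): 0.855132 × 0.984004 = 0.841453
Parallel ([0.841453] and M3): 1 − (1 − 0.841453)(1 − 0.852357) = 0.976592
Parallel (M5 and M6): 1 − (1 − 0.757676)(1 − 0.813833) = 0.954887
Series ([0.976592], M4, and [0.954887]): 0.976592 × 0.849591 × 0.954887 = 0.7923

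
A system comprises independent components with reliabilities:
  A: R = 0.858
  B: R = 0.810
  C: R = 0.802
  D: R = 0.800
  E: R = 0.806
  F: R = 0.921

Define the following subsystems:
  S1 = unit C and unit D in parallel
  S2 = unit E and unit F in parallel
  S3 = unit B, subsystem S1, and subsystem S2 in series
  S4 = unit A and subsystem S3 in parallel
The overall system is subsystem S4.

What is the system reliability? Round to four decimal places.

0.9668

Parallel (C and D): 1 − (1 − 0.802000)(1 − 0.800000) = 0.960400
Parallel (E and F): 1 − (1 − 0.806000)(1 − 0.921000) = 0.984674
Series (B, [0.960400], and [0.984674]): 0.810000 × 0.960400 × 0.984674 = 0.766002
Parallel (A and [0.766002]): 1 − (1 − 0.858000)(1 − 0.766002) = 0.9668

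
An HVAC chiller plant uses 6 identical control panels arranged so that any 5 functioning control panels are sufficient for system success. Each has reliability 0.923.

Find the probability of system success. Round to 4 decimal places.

0.9278

R = Σ_{i=5}^{6} C(6,i) p^i (1−p)^{6−i} with p = 0.923
C(6,5)·0.923^5·0.077^1 = 0.309493
C(6,6)·0.923^6·0.077^0 = 0.618316
Sum = 0.9278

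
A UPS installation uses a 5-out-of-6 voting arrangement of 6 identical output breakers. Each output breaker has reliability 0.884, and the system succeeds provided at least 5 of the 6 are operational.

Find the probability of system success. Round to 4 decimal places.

R = Σ_{i=5}^{6} C(6,i) p^i (1−p)^{6−i} with p = 0.884
C(6,5)·0.884^5·0.116^1 = 0.375725
C(6,6)·0.884^6·0.116^0 = 0.477214
Sum = 0.8529

0.8529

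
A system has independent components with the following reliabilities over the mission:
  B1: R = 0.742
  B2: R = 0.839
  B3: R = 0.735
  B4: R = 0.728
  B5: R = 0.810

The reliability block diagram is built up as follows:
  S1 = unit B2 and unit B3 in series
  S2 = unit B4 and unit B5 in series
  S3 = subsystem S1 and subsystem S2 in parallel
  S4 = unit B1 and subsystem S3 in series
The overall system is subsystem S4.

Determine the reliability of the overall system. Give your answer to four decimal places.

Series (B2 and B3): 0.839000 × 0.735000 = 0.616665
Series (B4 and B5): 0.728000 × 0.810000 = 0.589680
Parallel ([0.616665] and [0.589680]): 1 − (1 − 0.616665)(1 − 0.589680) = 0.842710
Series (B1 and [0.842710]): 0.742000 × 0.842710 = 0.6253

0.6253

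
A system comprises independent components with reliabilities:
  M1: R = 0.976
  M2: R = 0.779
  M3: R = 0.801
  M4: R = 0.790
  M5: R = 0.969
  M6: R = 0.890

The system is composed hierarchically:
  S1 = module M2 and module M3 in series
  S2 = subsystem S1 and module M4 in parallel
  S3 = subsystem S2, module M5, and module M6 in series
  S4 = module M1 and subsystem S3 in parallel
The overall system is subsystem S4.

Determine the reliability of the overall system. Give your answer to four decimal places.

Series (M2 and M3): 0.779000 × 0.801000 = 0.623979
Parallel ([0.623979] and M4): 1 − (1 − 0.623979)(1 − 0.790000) = 0.921036
Series ([0.921036], M5, and M6): 0.921036 × 0.969000 × 0.890000 = 0.794311
Parallel (M1 and [0.794311]): 1 − (1 − 0.976000)(1 − 0.794311) = 0.9951

0.9951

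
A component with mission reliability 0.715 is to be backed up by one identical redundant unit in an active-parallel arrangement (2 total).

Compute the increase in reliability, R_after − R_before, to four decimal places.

0.2038

R_before = 0.715
R_after = 1 − (1 − 0.715)^2 = 0.9188
ΔR = 0.9188 − 0.715 = 0.2038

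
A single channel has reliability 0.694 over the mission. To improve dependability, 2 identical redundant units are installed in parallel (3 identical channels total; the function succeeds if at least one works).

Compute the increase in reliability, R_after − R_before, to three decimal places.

0.277

R_before = 0.694
R_after = 1 − (1 − 0.694)^3 = 0.971
ΔR = 0.971 − 0.694 = 0.277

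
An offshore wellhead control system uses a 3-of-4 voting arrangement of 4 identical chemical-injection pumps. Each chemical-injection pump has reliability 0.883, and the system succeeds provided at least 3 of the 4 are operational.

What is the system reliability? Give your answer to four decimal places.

0.9301

R = Σ_{i=3}^{4} C(4,i) p^i (1−p)^{4−i} with p = 0.883
C(4,3)·0.883^3·0.117^1 = 0.322202
C(4,4)·0.883^4·0.117^0 = 0.607915
Sum = 0.9301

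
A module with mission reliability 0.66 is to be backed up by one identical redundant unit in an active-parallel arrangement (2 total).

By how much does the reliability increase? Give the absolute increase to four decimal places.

0.2244

R_before = 0.66
R_after = 1 − (1 − 0.66)^2 = 0.8844
ΔR = 0.8844 − 0.66 = 0.2244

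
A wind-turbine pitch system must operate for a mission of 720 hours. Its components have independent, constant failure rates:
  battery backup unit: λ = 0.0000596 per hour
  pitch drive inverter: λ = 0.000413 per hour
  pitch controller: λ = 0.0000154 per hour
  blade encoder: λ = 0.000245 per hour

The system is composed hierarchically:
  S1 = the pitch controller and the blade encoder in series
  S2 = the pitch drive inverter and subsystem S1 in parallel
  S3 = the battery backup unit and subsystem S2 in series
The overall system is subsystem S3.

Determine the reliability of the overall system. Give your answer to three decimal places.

R(battery backup unit) = exp(−0.0000596 × 720) = 0.95800
R(pitch drive inverter) = exp(−0.000413 × 720) = 0.74278
R(pitch controller) = exp(−0.0000154 × 720) = 0.98897
R(blade encoder) = exp(−0.000245 × 720) = 0.83828
Series (pitch controller and blade encoder): 0.98897 × 0.83828 = 0.82903
Parallel (pitch drive inverter and [0.82903]): 1 − (1 − 0.74278)(1 − 0.82903) = 0.95602
Series (battery backup unit and [0.95602]): 0.95800 × 0.95602 = 0.916

0.916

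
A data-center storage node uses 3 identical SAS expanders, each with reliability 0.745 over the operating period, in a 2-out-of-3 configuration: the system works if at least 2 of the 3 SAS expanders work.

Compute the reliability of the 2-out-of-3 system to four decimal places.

0.8381

R = Σ_{i=2}^{3} C(3,i) p^i (1−p)^{3−i} with p = 0.745
C(3,2)·0.745^2·0.255^1 = 0.424594
C(3,3)·0.745^3·0.255^0 = 0.413494
Sum = 0.8381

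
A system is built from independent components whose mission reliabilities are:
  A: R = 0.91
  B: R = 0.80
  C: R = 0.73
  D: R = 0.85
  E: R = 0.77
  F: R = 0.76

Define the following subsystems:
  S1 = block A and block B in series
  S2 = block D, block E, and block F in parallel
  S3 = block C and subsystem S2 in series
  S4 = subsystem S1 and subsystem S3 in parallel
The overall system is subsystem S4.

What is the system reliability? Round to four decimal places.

0.9249

Series (A and B): 0.910000 × 0.800000 = 0.728000
Parallel (D, E, and F): 1 − (1 − 0.850000)(1 − 0.770000)(1 − 0.760000) = 0.991720
Series (C and [0.991720]): 0.730000 × 0.991720 = 0.723956
Parallel ([0.728000] and [0.723956]): 1 − (1 − 0.728000)(1 − 0.723956) = 0.9249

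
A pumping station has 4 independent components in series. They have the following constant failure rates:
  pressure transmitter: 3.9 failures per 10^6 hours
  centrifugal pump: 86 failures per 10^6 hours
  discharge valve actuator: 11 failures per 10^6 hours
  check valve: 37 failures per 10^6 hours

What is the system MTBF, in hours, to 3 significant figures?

7250

Series of exponential components: λ_sys = Σ λ_i
λ_sys = 0.0000039 + 0.000086 + 0.000011 + 0.000037 = 1.3790e-04 /h
MTBF = 1 / λ_sys = 7250 h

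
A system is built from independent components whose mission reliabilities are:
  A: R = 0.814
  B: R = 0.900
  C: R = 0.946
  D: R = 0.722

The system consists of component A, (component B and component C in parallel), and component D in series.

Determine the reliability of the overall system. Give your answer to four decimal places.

0.5845

Parallel (B and C): 1 − (1 − 0.900000)(1 − 0.946000) = 0.994600
Series (A, [0.994600], and D): 0.814000 × 0.994600 × 0.722000 = 0.5845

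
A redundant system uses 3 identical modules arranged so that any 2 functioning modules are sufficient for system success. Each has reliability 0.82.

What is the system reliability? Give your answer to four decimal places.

R = Σ_{i=2}^{3} C(3,i) p^i (1−p)^{3−i} with p = 0.82
C(3,2)·0.82^2·0.18^1 = 0.363096
C(3,3)·0.82^3·0.18^0 = 0.551368
Sum = 0.9145

0.9145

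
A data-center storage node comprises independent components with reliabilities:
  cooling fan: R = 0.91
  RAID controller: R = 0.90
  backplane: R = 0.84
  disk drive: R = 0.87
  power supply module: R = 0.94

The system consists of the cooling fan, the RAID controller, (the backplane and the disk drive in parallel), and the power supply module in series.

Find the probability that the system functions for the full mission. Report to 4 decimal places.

0.7538

Parallel (backplane and disk drive): 1 − (1 − 0.840000)(1 − 0.870000) = 0.979200
Series (cooling fan, RAID controller, [0.979200], and power supply module): 0.910000 × 0.900000 × 0.979200 × 0.940000 = 0.7538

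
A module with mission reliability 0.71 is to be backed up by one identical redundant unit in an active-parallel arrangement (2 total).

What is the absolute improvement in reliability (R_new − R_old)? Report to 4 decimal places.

R_before = 0.71
R_after = 1 − (1 − 0.71)^2 = 0.9159
ΔR = 0.9159 − 0.71 = 0.2059

0.2059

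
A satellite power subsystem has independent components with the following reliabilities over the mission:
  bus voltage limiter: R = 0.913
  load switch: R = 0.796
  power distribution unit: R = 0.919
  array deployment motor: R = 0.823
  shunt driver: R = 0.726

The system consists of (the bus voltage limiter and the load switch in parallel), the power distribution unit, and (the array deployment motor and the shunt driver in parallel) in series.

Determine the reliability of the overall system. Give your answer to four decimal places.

Parallel (bus voltage limiter and load switch): 1 − (1 − 0.913000)(1 − 0.796000) = 0.982252
Parallel (array deployment motor and shunt driver): 1 − (1 − 0.823000)(1 − 0.726000) = 0.951502
Series ([0.982252], power distribution unit, and [0.951502]): 0.982252 × 0.919000 × 0.951502 = 0.8589

0.8589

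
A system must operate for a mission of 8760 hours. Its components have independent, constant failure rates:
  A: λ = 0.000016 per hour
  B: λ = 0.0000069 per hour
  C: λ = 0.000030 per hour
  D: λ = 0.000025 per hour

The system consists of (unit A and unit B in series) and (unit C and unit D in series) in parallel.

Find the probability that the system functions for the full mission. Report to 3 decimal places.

R(A) = exp(−0.000016 × 8760) = 0.86922
R(B) = exp(−0.0000069 × 8760) = 0.94135
R(C) = exp(−0.000030 × 8760) = 0.76890
R(D) = exp(−0.000025 × 8760) = 0.80332
Series (A and B): 0.86922 × 0.94135 = 0.81824
Series (C and D): 0.76890 × 0.80332 = 0.61767
Parallel ([0.81824] and [0.61767]): 1 − (1 − 0.81824)(1 − 0.61767) = 0.931

0.931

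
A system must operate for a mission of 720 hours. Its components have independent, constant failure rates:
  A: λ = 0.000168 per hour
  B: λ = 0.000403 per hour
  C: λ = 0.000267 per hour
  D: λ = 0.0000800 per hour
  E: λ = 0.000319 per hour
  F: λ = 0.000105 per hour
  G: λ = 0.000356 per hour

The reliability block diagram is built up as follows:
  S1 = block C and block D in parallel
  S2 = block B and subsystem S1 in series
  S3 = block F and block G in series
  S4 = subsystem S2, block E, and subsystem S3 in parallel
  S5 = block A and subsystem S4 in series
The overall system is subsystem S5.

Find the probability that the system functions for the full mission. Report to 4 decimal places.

0.8728

R(A) = exp(−0.000168 × 720) = 0.886069
R(B) = exp(−0.000403 × 720) = 0.748144
R(C) = exp(−0.000267 × 720) = 0.825109
R(D) = exp(−0.0000800 × 720) = 0.944027
R(E) = exp(−0.000319 × 720) = 0.794788
R(F) = exp(−0.000105 × 720) = 0.927187
R(G) = exp(−0.000356 × 720) = 0.773894
Parallel (C and D): 1 − (1 − 0.825109)(1 − 0.944027) = 0.990211
Series (B and [0.990211]): 0.748144 × 0.990211 = 0.740820
Series (F and G): 0.927187 × 0.773894 = 0.717544
Parallel ([0.740820], E, and [0.717544]): 1 − (1 − 0.740820)(1 − 0.794788)(1 − 0.717544) = 0.984977
Series (A and [0.984977]): 0.886069 × 0.984977 = 0.8728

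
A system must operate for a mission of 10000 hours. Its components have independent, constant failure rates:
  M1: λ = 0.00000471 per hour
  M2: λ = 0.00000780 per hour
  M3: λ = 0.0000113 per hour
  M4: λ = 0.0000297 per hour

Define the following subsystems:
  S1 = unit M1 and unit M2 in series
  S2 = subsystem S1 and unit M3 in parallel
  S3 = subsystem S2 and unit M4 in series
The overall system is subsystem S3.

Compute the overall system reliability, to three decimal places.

0.734

R(M1) = exp(−0.00000471 × 10000) = 0.95399
R(M2) = exp(−0.00000780 × 10000) = 0.92496
R(M3) = exp(−0.0000113 × 10000) = 0.89315
R(M4) = exp(−0.0000297 × 10000) = 0.74304
Series (M1 and M2): 0.95399 × 0.92496 = 0.88240
Parallel ([0.88240] and M3): 1 − (1 − 0.88240)(1 − 0.89315) = 0.98743
Series ([0.98743] and M4): 0.98743 × 0.74304 = 0.734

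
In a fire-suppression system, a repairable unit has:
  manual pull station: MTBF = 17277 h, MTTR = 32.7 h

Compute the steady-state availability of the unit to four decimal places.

A(manual pull station) = MTBF/(MTBF+MTTR) = 17277/(17277+32.7) = 0.9981

0.9981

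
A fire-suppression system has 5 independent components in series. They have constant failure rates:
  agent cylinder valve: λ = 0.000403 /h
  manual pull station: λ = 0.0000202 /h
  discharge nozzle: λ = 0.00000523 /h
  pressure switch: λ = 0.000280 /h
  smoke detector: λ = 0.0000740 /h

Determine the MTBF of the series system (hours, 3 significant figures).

Series of exponential components: λ_sys = Σ λ_i
λ_sys = 0.000403 + 0.0000202 + 0.00000523 + 0.000280 + 0.0000740 = 7.8243e-04 /h
MTBF = 1 / λ_sys = 1280 h

1280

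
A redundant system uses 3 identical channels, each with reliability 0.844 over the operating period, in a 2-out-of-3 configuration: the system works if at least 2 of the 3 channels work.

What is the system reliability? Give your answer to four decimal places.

0.9346

R = Σ_{i=2}^{3} C(3,i) p^i (1−p)^{3−i} with p = 0.844
C(3,2)·0.844^2·0.156^1 = 0.333373
C(3,3)·0.844^3·0.156^0 = 0.601212
Sum = 0.9346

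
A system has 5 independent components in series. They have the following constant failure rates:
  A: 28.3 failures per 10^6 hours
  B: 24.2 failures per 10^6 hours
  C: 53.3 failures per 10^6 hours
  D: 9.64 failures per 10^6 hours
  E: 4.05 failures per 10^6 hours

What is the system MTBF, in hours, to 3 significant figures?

Series of exponential components: λ_sys = Σ λ_i
λ_sys = 0.0000283 + 0.0000242 + 0.0000533 + 0.00000964 + 0.00000405 = 1.1949e-04 /h
MTBF = 1 / λ_sys = 8370 h

8370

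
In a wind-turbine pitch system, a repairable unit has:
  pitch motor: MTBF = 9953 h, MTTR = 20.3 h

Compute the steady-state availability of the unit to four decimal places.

0.9980

A(pitch motor) = MTBF/(MTBF+MTTR) = 9953/(9953+20.3) = 0.9980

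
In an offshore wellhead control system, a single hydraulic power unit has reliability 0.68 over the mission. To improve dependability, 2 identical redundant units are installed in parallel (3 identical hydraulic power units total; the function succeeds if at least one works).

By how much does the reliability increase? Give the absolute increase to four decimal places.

0.2872

R_before = 0.68
R_after = 1 − (1 − 0.68)^3 = 0.9672
ΔR = 0.9672 − 0.68 = 0.2872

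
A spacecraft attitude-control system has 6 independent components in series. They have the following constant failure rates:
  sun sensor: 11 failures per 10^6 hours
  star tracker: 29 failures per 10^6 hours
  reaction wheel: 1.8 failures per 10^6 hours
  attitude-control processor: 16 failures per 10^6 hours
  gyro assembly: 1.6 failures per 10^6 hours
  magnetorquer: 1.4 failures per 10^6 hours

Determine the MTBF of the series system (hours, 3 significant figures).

16400

Series of exponential components: λ_sys = Σ λ_i
λ_sys = 0.000011 + 0.000029 + 0.0000018 + 0.000016 + 0.0000016 + 0.0000014 = 6.0800e-05 /h
MTBF = 1 / λ_sys = 16400 h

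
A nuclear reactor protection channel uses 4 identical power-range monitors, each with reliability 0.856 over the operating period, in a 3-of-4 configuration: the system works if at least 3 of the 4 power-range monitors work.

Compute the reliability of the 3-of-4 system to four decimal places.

0.8982

R = Σ_{i=3}^{4} C(4,i) p^i (1−p)^{4−i} with p = 0.856
C(4,3)·0.856^3·0.144^1 = 0.361280
C(4,4)·0.856^4·0.144^0 = 0.536902
Sum = 0.8982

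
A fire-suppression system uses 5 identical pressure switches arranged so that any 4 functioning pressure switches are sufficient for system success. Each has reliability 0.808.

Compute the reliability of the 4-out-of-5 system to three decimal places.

R = Σ_{i=4}^{5} C(5,i) p^i (1−p)^{5−i} with p = 0.808
C(5,4)·0.808^4·0.192^1 = 0.40918
C(5,5)·0.808^5·0.192^0 = 0.34439
Sum = 0.754

0.754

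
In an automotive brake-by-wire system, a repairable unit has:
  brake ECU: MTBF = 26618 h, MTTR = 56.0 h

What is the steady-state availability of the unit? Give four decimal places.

A(brake ECU) = MTBF/(MTBF+MTTR) = 26618/(26618+56.0) = 0.9979

0.9979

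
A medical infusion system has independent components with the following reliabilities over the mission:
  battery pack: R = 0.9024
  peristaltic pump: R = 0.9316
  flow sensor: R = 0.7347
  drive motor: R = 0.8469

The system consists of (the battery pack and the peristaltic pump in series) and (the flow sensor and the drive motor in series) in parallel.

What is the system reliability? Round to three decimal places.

0.940

Series (battery pack and peristaltic pump): 0.90240 × 0.93160 = 0.84068
Series (flow sensor and drive motor): 0.73470 × 0.84690 = 0.62222
Parallel ([0.84068] and [0.62222]): 1 − (1 − 0.84068)(1 − 0.62222) = 0.940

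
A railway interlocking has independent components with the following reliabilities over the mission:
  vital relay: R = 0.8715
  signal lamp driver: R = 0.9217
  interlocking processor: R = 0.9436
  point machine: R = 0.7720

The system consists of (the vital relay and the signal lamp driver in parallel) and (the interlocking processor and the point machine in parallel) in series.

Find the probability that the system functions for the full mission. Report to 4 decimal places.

Parallel (vital relay and signal lamp driver): 1 − (1 − 0.871500)(1 − 0.921700) = 0.989938
Parallel (interlocking processor and point machine): 1 − (1 − 0.943600)(1 − 0.772000) = 0.987141
Series ([0.989938] and [0.987141]): 0.989938 × 0.987141 = 0.9772

0.9772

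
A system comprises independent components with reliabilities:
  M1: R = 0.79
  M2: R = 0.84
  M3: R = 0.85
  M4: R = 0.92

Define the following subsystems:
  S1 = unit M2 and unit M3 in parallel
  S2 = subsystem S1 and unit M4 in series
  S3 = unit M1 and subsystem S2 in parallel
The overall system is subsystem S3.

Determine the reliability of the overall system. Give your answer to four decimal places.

0.9786

Parallel (M2 and M3): 1 − (1 − 0.840000)(1 − 0.850000) = 0.976000
Series ([0.976000] and M4): 0.976000 × 0.920000 = 0.897920
Parallel (M1 and [0.897920]): 1 − (1 − 0.790000)(1 − 0.897920) = 0.9786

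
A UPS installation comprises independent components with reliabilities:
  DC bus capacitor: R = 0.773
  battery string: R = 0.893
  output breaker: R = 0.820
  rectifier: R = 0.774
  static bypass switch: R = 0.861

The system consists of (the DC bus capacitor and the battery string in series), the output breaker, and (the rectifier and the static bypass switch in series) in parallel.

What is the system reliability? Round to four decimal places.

0.9814

Series (DC bus capacitor and battery string): 0.773000 × 0.893000 = 0.690289
Series (rectifier and static bypass switch): 0.774000 × 0.861000 = 0.666414
Parallel ([0.690289], output breaker, and [0.666414]): 1 − (1 − 0.690289)(1 − 0.820000)(1 − 0.666414) = 0.9814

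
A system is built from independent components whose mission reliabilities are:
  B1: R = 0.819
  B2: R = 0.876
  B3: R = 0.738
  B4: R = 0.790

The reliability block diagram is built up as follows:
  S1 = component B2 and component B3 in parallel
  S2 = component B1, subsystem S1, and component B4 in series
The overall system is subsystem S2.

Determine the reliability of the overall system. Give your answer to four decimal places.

Parallel (B2 and B3): 1 − (1 − 0.876000)(1 − 0.738000) = 0.967512
Series (B1, [0.967512], and B4): 0.819000 × 0.967512 × 0.790000 = 0.6260

0.6260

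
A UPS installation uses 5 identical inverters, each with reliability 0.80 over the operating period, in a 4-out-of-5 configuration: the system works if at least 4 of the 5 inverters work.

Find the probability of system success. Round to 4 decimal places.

R = Σ_{i=4}^{5} C(5,i) p^i (1−p)^{5−i} with p = 0.80
C(5,4)·0.80^4·0.20^1 = 0.409600
C(5,5)·0.80^5·0.20^0 = 0.327680
Sum = 0.7373

0.7373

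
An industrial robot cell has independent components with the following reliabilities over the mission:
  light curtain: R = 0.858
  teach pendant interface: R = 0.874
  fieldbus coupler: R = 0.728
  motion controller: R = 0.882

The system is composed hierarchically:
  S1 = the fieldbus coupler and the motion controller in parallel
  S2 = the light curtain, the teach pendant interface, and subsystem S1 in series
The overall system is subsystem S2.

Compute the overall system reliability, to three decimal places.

Parallel (fieldbus coupler and motion controller): 1 − (1 − 0.72800)(1 − 0.88200) = 0.96790
Series (light curtain, teach pendant interface, and [0.96790]): 0.85800 × 0.87400 × 0.96790 = 0.726

0.726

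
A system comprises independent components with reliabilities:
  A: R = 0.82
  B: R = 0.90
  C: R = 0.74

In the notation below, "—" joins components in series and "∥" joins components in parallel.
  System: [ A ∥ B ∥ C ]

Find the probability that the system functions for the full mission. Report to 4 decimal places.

0.9953

Parallel (A, B, and C): 1 − (1 − 0.820000)(1 − 0.900000)(1 − 0.740000) = 0.9953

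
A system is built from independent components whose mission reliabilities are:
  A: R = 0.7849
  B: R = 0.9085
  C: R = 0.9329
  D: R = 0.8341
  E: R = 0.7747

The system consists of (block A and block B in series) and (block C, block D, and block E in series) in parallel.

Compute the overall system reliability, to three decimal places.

Series (A and B): 0.78490 × 0.90850 = 0.71308
Series (C, D, and E): 0.93290 × 0.83410 × 0.77470 = 0.60282
Parallel ([0.71308] and [0.60282]): 1 − (1 − 0.71308)(1 − 0.60282) = 0.886

0.886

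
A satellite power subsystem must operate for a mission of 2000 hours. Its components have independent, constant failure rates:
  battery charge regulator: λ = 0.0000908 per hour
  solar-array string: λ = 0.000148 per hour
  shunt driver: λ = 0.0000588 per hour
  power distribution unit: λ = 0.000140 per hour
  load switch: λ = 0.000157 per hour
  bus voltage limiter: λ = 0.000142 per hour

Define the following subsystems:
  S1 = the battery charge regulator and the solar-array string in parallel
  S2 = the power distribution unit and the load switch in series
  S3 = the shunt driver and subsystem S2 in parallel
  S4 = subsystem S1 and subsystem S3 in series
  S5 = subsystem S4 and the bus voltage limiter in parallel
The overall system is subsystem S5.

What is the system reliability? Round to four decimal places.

0.9777

R(battery charge regulator) = exp(−0.0000908 × 2000) = 0.833935
R(solar-array string) = exp(−0.000148 × 2000) = 0.743787
R(shunt driver) = exp(−0.0000588 × 2000) = 0.889052
R(power distribution unit) = exp(−0.000140 × 2000) = 0.755784
R(load switch) = exp(−0.000157 × 2000) = 0.730519
R(bus voltage limiter) = exp(−0.000142 × 2000) = 0.752767
Parallel (battery charge regulator and solar-array string): 1 − (1 − 0.833935)(1 − 0.743787) = 0.957452
Series (power distribution unit and load switch): 0.755784 × 0.730519 = 0.552115
Parallel (shunt driver and [0.552115]): 1 − (1 − 0.889052)(1 − 0.552115) = 0.950308
Series ([0.957452] and [0.950308]): 0.957452 × 0.950308 = 0.909874
Parallel ([0.909874] and bus voltage limiter): 1 − (1 − 0.909874)(1 − 0.752767) = 0.9777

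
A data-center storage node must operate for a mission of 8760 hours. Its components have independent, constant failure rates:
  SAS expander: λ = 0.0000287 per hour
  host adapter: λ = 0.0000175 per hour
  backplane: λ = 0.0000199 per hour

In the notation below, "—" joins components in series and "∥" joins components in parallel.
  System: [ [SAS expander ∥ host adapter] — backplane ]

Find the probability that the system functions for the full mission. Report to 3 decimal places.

R(SAS expander) = exp(−0.0000287 × 8760) = 0.77770
R(host adapter) = exp(−0.0000175 × 8760) = 0.85787
R(backplane) = exp(−0.0000199 × 8760) = 0.84002
Parallel (SAS expander and host adapter): 1 − (1 − 0.77770)(1 − 0.85787) = 0.96840
Series ([0.96840] and backplane): 0.96840 × 0.84002 = 0.813

0.813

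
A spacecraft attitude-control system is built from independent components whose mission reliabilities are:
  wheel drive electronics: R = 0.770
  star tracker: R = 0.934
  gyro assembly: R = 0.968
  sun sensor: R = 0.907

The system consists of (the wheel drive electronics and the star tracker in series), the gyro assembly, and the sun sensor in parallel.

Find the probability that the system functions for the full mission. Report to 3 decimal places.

Series (wheel drive electronics and star tracker): 0.77000 × 0.93400 = 0.71918
Parallel ([0.71918], gyro assembly, and sun sensor): 1 − (1 − 0.71918)(1 − 0.96800)(1 − 0.90700) = 0.999

0.999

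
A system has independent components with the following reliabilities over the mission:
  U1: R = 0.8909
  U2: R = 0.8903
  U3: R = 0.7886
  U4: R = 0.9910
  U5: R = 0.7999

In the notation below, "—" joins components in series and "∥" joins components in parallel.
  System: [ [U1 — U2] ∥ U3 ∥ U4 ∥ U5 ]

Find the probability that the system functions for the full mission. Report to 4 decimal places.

Series (U1 and U2): 0.890900 × 0.890300 = 0.793168
Parallel ([0.793168], U3, U4, and U5): 1 − (1 − 0.793168)(1 − 0.788600)(1 − 0.991000)(1 − 0.799900) = 0.9999

0.9999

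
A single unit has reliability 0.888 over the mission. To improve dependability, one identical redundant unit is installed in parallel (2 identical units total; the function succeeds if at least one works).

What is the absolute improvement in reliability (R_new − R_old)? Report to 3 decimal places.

0.099

R_before = 0.888
R_after = 1 − (1 − 0.888)^2 = 0.987
ΔR = 0.987 − 0.888 = 0.099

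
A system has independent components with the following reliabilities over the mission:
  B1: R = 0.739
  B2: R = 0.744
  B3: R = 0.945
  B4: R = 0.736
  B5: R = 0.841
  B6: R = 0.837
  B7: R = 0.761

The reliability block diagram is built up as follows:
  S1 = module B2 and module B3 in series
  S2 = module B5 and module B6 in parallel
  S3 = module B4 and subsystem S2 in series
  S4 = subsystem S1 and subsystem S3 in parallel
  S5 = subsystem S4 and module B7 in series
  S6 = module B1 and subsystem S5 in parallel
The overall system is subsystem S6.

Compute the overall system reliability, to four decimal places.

Series (B2 and B3): 0.744000 × 0.945000 = 0.703080
Parallel (B5 and B6): 1 − (1 − 0.841000)(1 − 0.837000) = 0.974083
Series (B4 and [0.974083]): 0.736000 × 0.974083 = 0.716925
Parallel ([0.703080] and [0.716925]): 1 − (1 − 0.703080)(1 − 0.716925) = 0.915949
Series ([0.915949] and B7): 0.915949 × 0.761000 = 0.697037
Parallel (B1 and [0.697037]): 1 − (1 − 0.739000)(1 − 0.697037) = 0.9209

0.9209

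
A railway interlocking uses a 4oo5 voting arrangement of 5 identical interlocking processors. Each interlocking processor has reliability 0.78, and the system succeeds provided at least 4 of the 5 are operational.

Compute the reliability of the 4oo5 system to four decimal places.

0.6959

R = Σ_{i=4}^{5} C(5,i) p^i (1−p)^{5−i} with p = 0.78
C(5,4)·0.78^4·0.22^1 = 0.407166
C(5,5)·0.78^5·0.22^0 = 0.288717
Sum = 0.6959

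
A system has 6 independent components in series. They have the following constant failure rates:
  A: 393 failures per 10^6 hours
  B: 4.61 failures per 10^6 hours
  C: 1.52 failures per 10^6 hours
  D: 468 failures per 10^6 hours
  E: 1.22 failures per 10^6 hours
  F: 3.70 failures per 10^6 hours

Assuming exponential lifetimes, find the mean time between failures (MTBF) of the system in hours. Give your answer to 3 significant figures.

Series of exponential components: λ_sys = Σ λ_i
λ_sys = 0.000393 + 0.00000461 + 0.00000152 + 0.000468 + 0.00000122 + 0.00000370 = 8.7205e-04 /h
MTBF = 1 / λ_sys = 1150 h

1150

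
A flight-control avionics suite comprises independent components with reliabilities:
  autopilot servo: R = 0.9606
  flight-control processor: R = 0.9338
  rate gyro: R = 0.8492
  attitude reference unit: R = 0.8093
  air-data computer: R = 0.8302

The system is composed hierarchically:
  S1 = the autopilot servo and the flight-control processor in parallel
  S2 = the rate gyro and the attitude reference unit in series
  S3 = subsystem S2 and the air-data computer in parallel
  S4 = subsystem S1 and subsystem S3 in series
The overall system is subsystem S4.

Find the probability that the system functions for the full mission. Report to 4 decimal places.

0.9444

Parallel (autopilot servo and flight-control processor): 1 − (1 − 0.960600)(1 − 0.933800) = 0.997392
Series (rate gyro and attitude reference unit): 0.849200 × 0.809300 = 0.687258
Parallel ([0.687258] and air-data computer): 1 − (1 − 0.687258)(1 − 0.830200) = 0.946896
Series ([0.997392] and [0.946896]): 0.997392 × 0.946896 = 0.9444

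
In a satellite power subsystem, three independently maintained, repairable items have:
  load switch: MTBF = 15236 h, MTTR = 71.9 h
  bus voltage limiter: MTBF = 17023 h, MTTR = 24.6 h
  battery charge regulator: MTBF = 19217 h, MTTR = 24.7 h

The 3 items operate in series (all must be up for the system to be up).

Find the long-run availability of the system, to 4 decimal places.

A(load switch) = MTBF/(MTBF+MTTR) = 15236/(15236+71.9) = 0.995303
A(bus voltage limiter) = MTBF/(MTBF+MTTR) = 17023/(17023+24.6) = 0.998557
A(battery charge regulator) = MTBF/(MTBF+MTTR) = 19217/(19217+24.7) = 0.998716
Series availability: 0.995303 × 0.998557 × 0.998716 = 0.9926

0.9926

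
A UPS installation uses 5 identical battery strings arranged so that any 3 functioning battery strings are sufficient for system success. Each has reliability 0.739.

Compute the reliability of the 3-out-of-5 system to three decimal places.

R = Σ_{i=3}^{5} C(5,i) p^i (1−p)^{5−i} with p = 0.739
C(5,3)·0.739^3·0.261^2 = 0.27493
C(5,4)·0.739^4·0.261^1 = 0.38921
C(5,5)·0.739^5·0.261^0 = 0.22041
Sum = 0.885

0.885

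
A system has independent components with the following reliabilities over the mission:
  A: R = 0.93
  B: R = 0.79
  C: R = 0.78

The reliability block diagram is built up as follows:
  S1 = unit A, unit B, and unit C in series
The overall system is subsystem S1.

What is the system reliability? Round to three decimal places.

Series (A, B, and C): 0.93000 × 0.79000 × 0.78000 = 0.573

0.573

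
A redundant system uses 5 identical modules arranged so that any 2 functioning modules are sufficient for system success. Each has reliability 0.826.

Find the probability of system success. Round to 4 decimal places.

R = Σ_{i=2}^{5} C(5,i) p^i (1−p)^{5−i} with p = 0.826
C(5,2)·0.826^2·0.174^3 = 0.035942
C(5,3)·0.826^3·0.174^2 = 0.170623
C(5,4)·0.826^4·0.174^1 = 0.404985
C(5,5)·0.826^5·0.174^0 = 0.384503
Sum = 0.9961

0.9961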